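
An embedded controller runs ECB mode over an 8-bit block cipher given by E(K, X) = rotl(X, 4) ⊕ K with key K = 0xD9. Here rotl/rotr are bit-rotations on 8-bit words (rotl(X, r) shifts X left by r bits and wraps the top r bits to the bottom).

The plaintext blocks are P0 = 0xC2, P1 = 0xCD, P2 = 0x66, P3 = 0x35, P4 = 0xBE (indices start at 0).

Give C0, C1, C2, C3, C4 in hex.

C0 = 0xF5, C1 = 0x05, C2 = 0xBF, C3 = 0x8A, C4 = 0x32

ECB encryption: C_i = E(K, P_i).
C0: E(K, 0xC2) = 0xF5.
C1: E(K, 0xCD) = 0x05.
C2: E(K, 0x66) = 0xBF.
C3: E(K, 0x35) = 0x8A.
C4: E(K, 0xBE) = 0x32.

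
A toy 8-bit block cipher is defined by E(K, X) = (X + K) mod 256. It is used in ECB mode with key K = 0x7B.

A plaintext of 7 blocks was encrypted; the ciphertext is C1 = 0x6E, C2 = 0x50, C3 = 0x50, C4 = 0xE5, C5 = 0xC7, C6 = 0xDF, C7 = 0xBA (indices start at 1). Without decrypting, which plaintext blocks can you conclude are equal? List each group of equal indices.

ECB encrypts each block independently with the same key, so equal ciphertext blocks imply equal plaintext blocks.
C2 = C3 = 0x50, so P2 = P3.

P2 = P3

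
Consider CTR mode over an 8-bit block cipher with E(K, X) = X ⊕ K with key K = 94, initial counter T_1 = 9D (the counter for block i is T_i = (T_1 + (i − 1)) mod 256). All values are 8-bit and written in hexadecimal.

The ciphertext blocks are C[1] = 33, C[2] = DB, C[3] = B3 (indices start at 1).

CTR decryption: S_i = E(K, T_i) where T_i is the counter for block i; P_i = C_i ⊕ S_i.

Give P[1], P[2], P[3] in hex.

P[1] = 3A, P[2] = D1, P[3] = B8

P[1]: T = 9D, S = E(K, T) = 09; 33 ⊕ 09 = 3A.
P[2]: T = 9E, S = E(K, T) = 0A; DB ⊕ 0A = D1.
P[3]: T = 9F, S = E(K, T) = 0B; B3 ⊕ 0B = B8.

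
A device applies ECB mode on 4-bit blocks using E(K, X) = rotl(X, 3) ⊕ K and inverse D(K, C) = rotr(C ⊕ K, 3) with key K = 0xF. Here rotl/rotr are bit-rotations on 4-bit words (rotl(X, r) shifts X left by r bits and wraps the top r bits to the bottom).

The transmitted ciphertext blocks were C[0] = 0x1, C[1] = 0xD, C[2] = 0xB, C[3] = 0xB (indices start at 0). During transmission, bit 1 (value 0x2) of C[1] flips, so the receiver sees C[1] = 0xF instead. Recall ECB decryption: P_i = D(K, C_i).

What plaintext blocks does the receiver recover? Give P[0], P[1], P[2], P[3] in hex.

Only C[1] changed, to 0xF. In ECB, a change in C_i affects only P_i. Decrypting the received ciphertext:
P[0]: D(K, 0x1) = 0xD.
P[1]: D(K, 0xF) = 0x0.
P[2]: D(K, 0xB) = 0x8.
P[3]: D(K, 0xB) = 0x8.
Blocks that differ from the original plaintext: P[1].

P[0] = 0xD, P[1] = 0x0, P[2] = 0x8, P[3] = 0x8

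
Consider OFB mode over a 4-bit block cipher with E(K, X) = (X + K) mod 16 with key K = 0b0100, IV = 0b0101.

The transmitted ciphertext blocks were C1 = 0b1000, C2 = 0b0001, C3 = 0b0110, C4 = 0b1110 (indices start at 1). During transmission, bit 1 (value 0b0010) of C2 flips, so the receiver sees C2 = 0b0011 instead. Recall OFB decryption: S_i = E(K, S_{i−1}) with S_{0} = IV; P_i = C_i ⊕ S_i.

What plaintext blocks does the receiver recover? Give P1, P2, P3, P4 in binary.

Only C2 changed, to 0b0011. In OFB, a change in C_i flips the same bit in P_i only; the keystream is unaffected. Decrypting the received ciphertext:
P1: S = E(K, 0b0101) = 0b1001; 0b1000 ⊕ 0b1001 = 0b0001.
P2: S = E(K, 0b1001) = 0b1101; 0b0011 ⊕ 0b1101 = 0b1110.
P3: S = E(K, 0b1101) = 0b0001; 0b0110 ⊕ 0b0001 = 0b0111.
P4: S = E(K, 0b0001) = 0b0101; 0b1110 ⊕ 0b0101 = 0b1011.
Blocks that differ from the original plaintext: P2.

P1 = 0b0001, P2 = 0b1110, P3 = 0b0111, P4 = 0b1011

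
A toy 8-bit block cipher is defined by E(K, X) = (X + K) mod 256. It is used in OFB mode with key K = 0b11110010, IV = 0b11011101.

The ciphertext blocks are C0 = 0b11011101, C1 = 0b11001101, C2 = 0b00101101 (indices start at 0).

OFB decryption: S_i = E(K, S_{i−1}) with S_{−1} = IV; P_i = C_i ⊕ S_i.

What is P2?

P0: S = E(K, 0b11011101) = 0b11001111; 0b11011101 ⊕ 0b11001111 = 0b00010010.
P1: S = E(K, 0b11001111) = 0b11000001; 0b11001101 ⊕ 0b11000001 = 0b00001100.
P2: S = E(K, 0b11000001) = 0b10110011; 0b00101101 ⊕ 0b10110011 = 0b10011110.

P2 = 0b10011110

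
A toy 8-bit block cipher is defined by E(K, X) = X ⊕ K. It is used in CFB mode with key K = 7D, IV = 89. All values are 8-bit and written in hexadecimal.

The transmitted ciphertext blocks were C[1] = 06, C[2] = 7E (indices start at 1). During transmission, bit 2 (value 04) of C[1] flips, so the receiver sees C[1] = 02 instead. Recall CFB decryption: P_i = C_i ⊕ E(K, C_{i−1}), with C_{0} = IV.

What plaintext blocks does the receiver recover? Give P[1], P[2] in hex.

Only C[1] changed, to 02. In CFB, a change in C_i flips the same bit in P_i and garbles P_{i+1}. Decrypting the received ciphertext:
P[1]: E(K, 89) = F4; 02 ⊕ F4 = F6.
P[2]: E(K, 02) = 7F; 7E ⊕ 7F = 01.
Blocks that differ from the original plaintext: P[1], P[2].

P[1] = F6, P[2] = 01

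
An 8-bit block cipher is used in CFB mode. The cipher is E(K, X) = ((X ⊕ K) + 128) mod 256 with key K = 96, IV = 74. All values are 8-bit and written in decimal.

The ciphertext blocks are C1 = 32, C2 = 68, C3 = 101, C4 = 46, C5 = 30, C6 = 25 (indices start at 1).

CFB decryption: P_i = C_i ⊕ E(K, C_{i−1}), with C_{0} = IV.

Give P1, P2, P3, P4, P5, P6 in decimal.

P1 = 138, P2 = 132, P3 = 193, P4 = 171, P5 = 208, P6 = 231

P1: E(K, 74) = 170; 32 ⊕ 170 = 138.
P2: E(K, 32) = 192; 68 ⊕ 192 = 132.
P3: E(K, 68) = 164; 101 ⊕ 164 = 193.
P4: E(K, 101) = 133; 46 ⊕ 133 = 171.
P5: E(K, 46) = 206; 30 ⊕ 206 = 208.
P6: E(K, 30) = 254; 25 ⊕ 254 = 231.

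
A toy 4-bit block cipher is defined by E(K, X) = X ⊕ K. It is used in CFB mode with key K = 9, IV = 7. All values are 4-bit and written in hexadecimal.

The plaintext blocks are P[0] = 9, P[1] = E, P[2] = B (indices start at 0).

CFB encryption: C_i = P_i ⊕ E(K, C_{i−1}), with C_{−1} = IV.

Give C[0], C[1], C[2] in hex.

C[0]: E(K, 7) = E; 9 ⊕ E = 7.
C[1]: E(K, 7) = E; E ⊕ E = 0.
C[2]: E(K, 0) = 9; B ⊕ 9 = 2.

C[0] = 7, C[1] = 0, C[2] = 2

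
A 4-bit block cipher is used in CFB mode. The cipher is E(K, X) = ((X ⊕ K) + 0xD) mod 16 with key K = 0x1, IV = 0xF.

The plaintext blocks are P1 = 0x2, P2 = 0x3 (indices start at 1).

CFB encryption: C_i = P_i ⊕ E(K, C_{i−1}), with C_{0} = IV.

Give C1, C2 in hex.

C1: E(K, 0xF) = 0xB; 0x2 ⊕ 0xB = 0x9.
C2: E(K, 0x9) = 0x5; 0x3 ⊕ 0x5 = 0x6.

C1 = 0x9, C2 = 0x6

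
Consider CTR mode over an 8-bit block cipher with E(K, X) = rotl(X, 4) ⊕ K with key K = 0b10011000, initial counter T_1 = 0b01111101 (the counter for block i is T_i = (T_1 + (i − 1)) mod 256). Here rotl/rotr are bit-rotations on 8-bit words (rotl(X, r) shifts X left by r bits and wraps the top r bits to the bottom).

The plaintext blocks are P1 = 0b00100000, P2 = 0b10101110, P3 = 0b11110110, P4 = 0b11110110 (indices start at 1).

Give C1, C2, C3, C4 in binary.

CTR encryption: S_i = E(K, T_i) where T_i is the counter for block i; C_i = P_i ⊕ S_i.
C1: T = 0b01111101, S = E(K, T) = 0b01001111; 0b00100000 ⊕ 0b01001111 = 0b01101111.
C2: T = 0b01111110, S = E(K, T) = 0b01111111; 0b10101110 ⊕ 0b01111111 = 0b11010001.
C3: T = 0b01111111, S = E(K, T) = 0b01101111; 0b11110110 ⊕ 0b01101111 = 0b10011001.
C4: T = 0b10000000, S = E(K, T) = 0b10010000; 0b11110110 ⊕ 0b10010000 = 0b01100110.

C1 = 0b01101111, C2 = 0b11010001, C3 = 0b10011001, C4 = 0b01100110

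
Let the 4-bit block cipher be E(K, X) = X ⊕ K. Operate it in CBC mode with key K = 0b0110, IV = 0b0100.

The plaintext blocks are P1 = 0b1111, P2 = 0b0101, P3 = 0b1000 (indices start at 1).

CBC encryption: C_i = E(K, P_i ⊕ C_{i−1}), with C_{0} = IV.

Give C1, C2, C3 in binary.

C1: P1 ⊕ 0b0100 = 0b1011; E(K, 0b1011) = 0b1101.
C2: P2 ⊕ 0b1101 = 0b1000; E(K, 0b1000) = 0b1110.
C3: P3 ⊕ 0b1110 = 0b0110; E(K, 0b0110) = 0b0000.

C1 = 0b1101, C2 = 0b1110, C3 = 0b0000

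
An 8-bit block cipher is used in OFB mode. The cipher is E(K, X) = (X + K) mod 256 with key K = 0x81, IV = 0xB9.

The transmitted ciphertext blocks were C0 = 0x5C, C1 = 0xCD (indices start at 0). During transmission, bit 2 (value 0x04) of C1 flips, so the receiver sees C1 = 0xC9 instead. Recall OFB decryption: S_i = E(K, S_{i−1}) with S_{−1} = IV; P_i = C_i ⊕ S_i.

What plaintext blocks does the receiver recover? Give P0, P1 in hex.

Only C1 changed, to 0xC9. In OFB, a change in C_i flips the same bit in P_i only; the keystream is unaffected. Decrypting the received ciphertext:
P0: S = E(K, 0xB9) = 0x3A; 0x5C ⊕ 0x3A = 0x66.
P1: S = E(K, 0x3A) = 0xBB; 0xC9 ⊕ 0xBB = 0x72.
Blocks that differ from the original plaintext: P1.

P0 = 0x66, P1 = 0x72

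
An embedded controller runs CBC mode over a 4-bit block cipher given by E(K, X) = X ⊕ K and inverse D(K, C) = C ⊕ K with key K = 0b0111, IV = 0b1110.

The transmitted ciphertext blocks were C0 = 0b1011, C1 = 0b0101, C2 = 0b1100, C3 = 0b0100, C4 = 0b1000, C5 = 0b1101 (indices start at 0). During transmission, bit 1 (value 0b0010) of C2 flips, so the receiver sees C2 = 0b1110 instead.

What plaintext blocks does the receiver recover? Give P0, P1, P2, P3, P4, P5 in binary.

P0 = 0b0010, P1 = 0b1001, P2 = 0b1100, P3 = 0b1101, P4 = 0b1011, P5 = 0b0010

CBC decryption: P_i = D(K, C_i) ⊕ C_{i−1}, with C_{−1} = IV.
Only C2 changed, to 0b1110. In CBC, a change in C_i garbles P_i and flips the same bit in P_{i+1}. Decrypting the received ciphertext:
P0: D(K, 0b1011) = 0b1100; 0b1100 ⊕ 0b1110 = 0b0010.
P1: D(K, 0b0101) = 0b0010; 0b0010 ⊕ 0b1011 = 0b1001.
P2: D(K, 0b1110) = 0b1001; 0b1001 ⊕ 0b0101 = 0b1100.
P3: D(K, 0b0100) = 0b0011; 0b0011 ⊕ 0b1110 = 0b1101.
P4: D(K, 0b1000) = 0b1111; 0b1111 ⊕ 0b0100 = 0b1011.
P5: D(K, 0b1101) = 0b1010; 0b1010 ⊕ 0b1000 = 0b0010.
Blocks that differ from the original plaintext: P2, P3.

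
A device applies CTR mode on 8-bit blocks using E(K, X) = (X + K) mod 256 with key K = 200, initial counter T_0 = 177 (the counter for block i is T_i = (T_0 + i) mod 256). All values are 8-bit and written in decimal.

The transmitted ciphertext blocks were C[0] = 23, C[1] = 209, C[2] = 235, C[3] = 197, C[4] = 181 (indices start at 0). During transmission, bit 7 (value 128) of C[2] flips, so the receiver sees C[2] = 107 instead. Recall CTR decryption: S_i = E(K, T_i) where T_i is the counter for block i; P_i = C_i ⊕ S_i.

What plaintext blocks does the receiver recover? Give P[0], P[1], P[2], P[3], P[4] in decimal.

P[0] = 110, P[1] = 171, P[2] = 16, P[3] = 185, P[4] = 200

Only C[2] changed, to 107. In CTR, a change in C_i flips the same bit in P_i only; the keystream is unaffected. Decrypting the received ciphertext:
P[0]: T = 177, S = E(K, T) = 121; 23 ⊕ 121 = 110.
P[1]: T = 178, S = E(K, T) = 122; 209 ⊕ 122 = 171.
P[2]: T = 179, S = E(K, T) = 123; 107 ⊕ 123 = 16.
P[3]: T = 180, S = E(K, T) = 124; 197 ⊕ 124 = 185.
P[4]: T = 181, S = E(K, T) = 125; 181 ⊕ 125 = 200.
Blocks that differ from the original plaintext: P[2].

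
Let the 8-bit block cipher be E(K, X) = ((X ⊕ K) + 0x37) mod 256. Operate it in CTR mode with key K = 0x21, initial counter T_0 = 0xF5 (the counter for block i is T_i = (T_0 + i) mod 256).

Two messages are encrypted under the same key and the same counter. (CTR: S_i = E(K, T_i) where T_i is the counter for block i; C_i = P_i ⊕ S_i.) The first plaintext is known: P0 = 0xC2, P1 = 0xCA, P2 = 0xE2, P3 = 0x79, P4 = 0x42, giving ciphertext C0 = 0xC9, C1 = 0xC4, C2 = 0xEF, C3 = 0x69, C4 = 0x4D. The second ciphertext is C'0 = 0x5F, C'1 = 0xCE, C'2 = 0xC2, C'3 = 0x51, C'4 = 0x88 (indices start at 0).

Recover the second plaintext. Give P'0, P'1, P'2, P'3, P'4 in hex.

P'0 = 0x54, P'1 = 0xC0, P'2 = 0xCF, P'3 = 0x41, P'4 = 0x87

In CTR with a reused counter, both messages share the same keystream S_i, so C_i ⊕ C'_i = P_i ⊕ P'_i and thus P'_i = P_i ⊕ C_i ⊕ C'_i.
P'0: 0xC2 ⊕ 0xC9 ⊕ 0x5F = 0x54.
P'1: 0xCA ⊕ 0xC4 ⊕ 0xCE = 0xC0.
P'2: 0xE2 ⊕ 0xEF ⊕ 0xC2 = 0xCF.
P'3: 0x79 ⊕ 0x69 ⊕ 0x51 = 0x41.
P'4: 0x42 ⊕ 0x4D ⊕ 0x88 = 0x87.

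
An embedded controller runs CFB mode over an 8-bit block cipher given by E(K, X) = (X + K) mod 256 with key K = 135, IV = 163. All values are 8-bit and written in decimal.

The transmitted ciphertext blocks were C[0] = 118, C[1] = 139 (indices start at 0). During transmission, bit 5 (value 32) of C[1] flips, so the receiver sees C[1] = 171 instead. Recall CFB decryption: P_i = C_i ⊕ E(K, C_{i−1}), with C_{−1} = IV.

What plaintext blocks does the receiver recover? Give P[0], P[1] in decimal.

Only C[1] changed, to 171. In CFB, a change in C_i flips the same bit in P_i and garbles P_{i+1}. Decrypting the received ciphertext:
P[0]: E(K, 163) = 42; 118 ⊕ 42 = 92.
P[1]: E(K, 118) = 253; 171 ⊕ 253 = 86.
Blocks that differ from the original plaintext: P[1].

P[0] = 92, P[1] = 86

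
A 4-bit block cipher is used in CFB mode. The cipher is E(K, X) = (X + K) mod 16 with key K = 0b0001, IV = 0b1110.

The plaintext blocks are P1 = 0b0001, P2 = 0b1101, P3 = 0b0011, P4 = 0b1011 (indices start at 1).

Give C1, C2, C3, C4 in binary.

CFB encryption: C_i = P_i ⊕ E(K, C_{i−1}), with C_{0} = IV.
C1: E(K, 0b1110) = 0b1111; 0b0001 ⊕ 0b1111 = 0b1110.
C2: E(K, 0b1110) = 0b1111; 0b1101 ⊕ 0b1111 = 0b0010.
C3: E(K, 0b0010) = 0b0011; 0b0011 ⊕ 0b0011 = 0b0000.
C4: E(K, 0b0000) = 0b0001; 0b1011 ⊕ 0b0001 = 0b1010.

C1 = 0b1110, C2 = 0b0010, C3 = 0b0000, C4 = 0b1010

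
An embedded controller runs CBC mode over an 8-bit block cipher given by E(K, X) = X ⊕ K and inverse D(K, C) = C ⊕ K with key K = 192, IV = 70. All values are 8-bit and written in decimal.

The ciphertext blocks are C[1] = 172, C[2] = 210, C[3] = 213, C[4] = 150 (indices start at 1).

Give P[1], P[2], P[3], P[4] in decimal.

CBC decryption: P_i = D(K, C_i) ⊕ C_{i−1}, with C_{0} = IV.
P[1]: D(K, 172) = 108; 108 ⊕ 70 = 42.
P[2]: D(K, 210) = 18; 18 ⊕ 172 = 190.
P[3]: D(K, 213) = 21; 21 ⊕ 210 = 199.
P[4]: D(K, 150) = 86; 86 ⊕ 213 = 131.

P[1] = 42, P[2] = 190, P[3] = 199, P[4] = 131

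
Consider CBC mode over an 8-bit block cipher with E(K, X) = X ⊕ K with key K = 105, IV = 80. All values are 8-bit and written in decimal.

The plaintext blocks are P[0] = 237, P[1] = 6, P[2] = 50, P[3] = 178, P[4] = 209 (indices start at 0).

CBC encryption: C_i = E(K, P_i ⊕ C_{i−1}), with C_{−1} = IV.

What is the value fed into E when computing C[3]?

C[0]: P[0] ⊕ 80 = 189; E(K, 189) = 212.
C[1]: P[1] ⊕ 212 = 210; E(K, 210) = 187.
C[2]: P[2] ⊕ 187 = 137; E(K, 137) = 224.
C[3]: P[3] ⊕ 224 = 82; E(K, 82) = 59.
So the input to E for block [3] is 82.

82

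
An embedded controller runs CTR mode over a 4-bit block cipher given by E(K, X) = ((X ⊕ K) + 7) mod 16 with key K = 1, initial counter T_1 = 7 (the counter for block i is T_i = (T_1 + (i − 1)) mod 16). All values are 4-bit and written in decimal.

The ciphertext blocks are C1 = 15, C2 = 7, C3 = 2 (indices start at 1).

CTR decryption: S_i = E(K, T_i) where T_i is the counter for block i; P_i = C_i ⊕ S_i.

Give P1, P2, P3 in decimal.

P1: T = 7, S = E(K, T) = 13; 15 ⊕ 13 = 2.
P2: T = 8, S = E(K, T) = 0; 7 ⊕ 0 = 7.
P3: T = 9, S = E(K, T) = 15; 2 ⊕ 15 = 13.

P1 = 2, P2 = 7, P3 = 13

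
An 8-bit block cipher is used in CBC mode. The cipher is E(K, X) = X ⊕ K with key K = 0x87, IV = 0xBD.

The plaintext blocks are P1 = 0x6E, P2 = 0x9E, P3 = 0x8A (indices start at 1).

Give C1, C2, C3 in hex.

CBC encryption: C_i = E(K, P_i ⊕ C_{i−1}), with C_{0} = IV.
C1: P1 ⊕ 0xBD = 0xD3; E(K, 0xD3) = 0x54.
C2: P2 ⊕ 0x54 = 0xCA; E(K, 0xCA) = 0x4D.
C3: P3 ⊕ 0x4D = 0xC7; E(K, 0xC7) = 0x40.

C1 = 0x54, C2 = 0x4D, C3 = 0x40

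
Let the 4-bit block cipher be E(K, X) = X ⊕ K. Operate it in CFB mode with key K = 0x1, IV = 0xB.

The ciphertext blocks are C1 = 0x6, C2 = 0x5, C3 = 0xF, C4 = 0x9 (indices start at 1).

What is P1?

P1 = 0xC

CFB decryption: P_i = C_i ⊕ E(K, C_{i−1}), with C_{0} = IV.
P1: E(K, 0xB) = 0xA; 0x6 ⊕ 0xA = 0xC.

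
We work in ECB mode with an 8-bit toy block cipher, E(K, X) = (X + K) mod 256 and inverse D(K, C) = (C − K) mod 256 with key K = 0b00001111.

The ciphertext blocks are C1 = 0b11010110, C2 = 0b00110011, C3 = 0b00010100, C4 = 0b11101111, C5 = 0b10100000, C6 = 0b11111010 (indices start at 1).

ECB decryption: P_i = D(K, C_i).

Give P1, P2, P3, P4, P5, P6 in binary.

P1 = 0b11000111, P2 = 0b00100100, P3 = 0b00000101, P4 = 0b11100000, P5 = 0b10010001, P6 = 0b11101011

P1: D(K, 0b11010110) = 0b11000111.
P2: D(K, 0b00110011) = 0b00100100.
P3: D(K, 0b00010100) = 0b00000101.
P4: D(K, 0b11101111) = 0b11100000.
P5: D(K, 0b10100000) = 0b10010001.
P6: D(K, 0b11111010) = 0b11101011.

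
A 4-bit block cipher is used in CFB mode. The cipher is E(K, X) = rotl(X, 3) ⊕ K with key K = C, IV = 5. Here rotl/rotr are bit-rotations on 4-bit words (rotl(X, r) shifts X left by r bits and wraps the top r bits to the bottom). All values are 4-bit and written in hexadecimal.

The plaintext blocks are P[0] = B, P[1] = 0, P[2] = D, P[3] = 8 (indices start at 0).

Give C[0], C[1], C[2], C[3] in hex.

CFB encryption: C_i = P_i ⊕ E(K, C_{i−1}), with C_{−1} = IV.
C[0]: E(K, 5) = 6; B ⊕ 6 = D.
C[1]: E(K, D) = 2; 0 ⊕ 2 = 2.
C[2]: E(K, 2) = D; D ⊕ D = 0.
C[3]: E(K, 0) = C; 8 ⊕ C = 4.

C[0] = D, C[1] = 2, C[2] = 0, C[3] = 4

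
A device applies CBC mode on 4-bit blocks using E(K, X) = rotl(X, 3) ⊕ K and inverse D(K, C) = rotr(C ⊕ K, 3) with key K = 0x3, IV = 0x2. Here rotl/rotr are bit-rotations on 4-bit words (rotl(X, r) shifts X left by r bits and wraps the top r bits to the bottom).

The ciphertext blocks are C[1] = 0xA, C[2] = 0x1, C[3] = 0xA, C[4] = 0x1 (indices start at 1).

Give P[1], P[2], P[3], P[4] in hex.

P[1] = 0x1, P[2] = 0xE, P[3] = 0x2, P[4] = 0xE

CBC decryption: P_i = D(K, C_i) ⊕ C_{i−1}, with C_{0} = IV.
P[1]: D(K, 0xA) = 0x3; 0x3 ⊕ 0x2 = 0x1.
P[2]: D(K, 0x1) = 0x4; 0x4 ⊕ 0xA = 0xE.
P[3]: D(K, 0xA) = 0x3; 0x3 ⊕ 0x1 = 0x2.
P[4]: D(K, 0x1) = 0x4; 0x4 ⊕ 0xA = 0xE.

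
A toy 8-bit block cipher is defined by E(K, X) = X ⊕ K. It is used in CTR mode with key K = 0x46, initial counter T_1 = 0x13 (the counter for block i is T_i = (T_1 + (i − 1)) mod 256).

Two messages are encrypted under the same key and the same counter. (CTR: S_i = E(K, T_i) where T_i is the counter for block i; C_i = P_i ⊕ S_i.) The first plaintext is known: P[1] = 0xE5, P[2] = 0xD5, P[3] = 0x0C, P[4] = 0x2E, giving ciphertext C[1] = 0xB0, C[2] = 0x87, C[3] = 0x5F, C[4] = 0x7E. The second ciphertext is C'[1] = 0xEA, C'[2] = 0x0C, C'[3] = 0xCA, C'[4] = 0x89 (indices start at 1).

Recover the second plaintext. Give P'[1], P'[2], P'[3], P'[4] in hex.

P'[1] = 0xBF, P'[2] = 0x5E, P'[3] = 0x99, P'[4] = 0xD9

In CTR with a reused counter, both messages share the same keystream S_i, so C_i ⊕ C'_i = P_i ⊕ P'_i and thus P'_i = P_i ⊕ C_i ⊕ C'_i.
P'[1]: 0xE5 ⊕ 0xB0 ⊕ 0xEA = 0xBF.
P'[2]: 0xD5 ⊕ 0x87 ⊕ 0x0C = 0x5E.
P'[3]: 0x0C ⊕ 0x5F ⊕ 0xCA = 0x99.
P'[4]: 0x2E ⊕ 0x7E ⊕ 0x89 = 0xD9.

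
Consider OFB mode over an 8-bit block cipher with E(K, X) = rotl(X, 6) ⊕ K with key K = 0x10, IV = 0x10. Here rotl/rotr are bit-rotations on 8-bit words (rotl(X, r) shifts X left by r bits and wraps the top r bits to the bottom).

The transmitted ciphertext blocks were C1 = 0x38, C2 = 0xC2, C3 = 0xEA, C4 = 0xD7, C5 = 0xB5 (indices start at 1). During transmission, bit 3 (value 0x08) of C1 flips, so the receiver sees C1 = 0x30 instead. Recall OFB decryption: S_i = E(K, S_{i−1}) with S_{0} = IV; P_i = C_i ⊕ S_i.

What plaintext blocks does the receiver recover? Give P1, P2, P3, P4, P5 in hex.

P1 = 0x24, P2 = 0xD7, P3 = 0xBF, P4 = 0x92, P5 = 0xF4

Only C1 changed, to 0x30. In OFB, a change in C_i flips the same bit in P_i only; the keystream is unaffected. Decrypting the received ciphertext:
P1: S = E(K, 0x10) = 0x14; 0x30 ⊕ 0x14 = 0x24.
P2: S = E(K, 0x14) = 0x15; 0xC2 ⊕ 0x15 = 0xD7.
P3: S = E(K, 0x15) = 0x55; 0xEA ⊕ 0x55 = 0xBF.
P4: S = E(K, 0x55) = 0x45; 0xD7 ⊕ 0x45 = 0x92.
P5: S = E(K, 0x45) = 0x41; 0xB5 ⊕ 0x41 = 0xF4.
Blocks that differ from the original plaintext: P1.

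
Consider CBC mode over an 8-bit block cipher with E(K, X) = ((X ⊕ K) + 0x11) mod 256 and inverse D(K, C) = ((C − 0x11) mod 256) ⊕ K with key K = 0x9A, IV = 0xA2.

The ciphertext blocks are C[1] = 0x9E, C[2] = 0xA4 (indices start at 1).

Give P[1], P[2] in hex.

P[1] = 0xB5, P[2] = 0x97

CBC decryption: P_i = D(K, C_i) ⊕ C_{i−1}, with C_{0} = IV.
P[1]: D(K, 0x9E) = 0x17; 0x17 ⊕ 0xA2 = 0xB5.
P[2]: D(K, 0xA4) = 0x09; 0x09 ⊕ 0x9E = 0x97.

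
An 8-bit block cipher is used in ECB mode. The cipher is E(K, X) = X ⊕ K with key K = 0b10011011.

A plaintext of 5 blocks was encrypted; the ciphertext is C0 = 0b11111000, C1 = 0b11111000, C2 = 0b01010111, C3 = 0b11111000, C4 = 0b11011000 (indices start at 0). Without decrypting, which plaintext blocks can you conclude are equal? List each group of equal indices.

ECB encrypts each block independently with the same key, so equal ciphertext blocks imply equal plaintext blocks.
C0 = C1 = C3 = 0b11111000, so P0 = P1 = P3.

P0 = P1 = P3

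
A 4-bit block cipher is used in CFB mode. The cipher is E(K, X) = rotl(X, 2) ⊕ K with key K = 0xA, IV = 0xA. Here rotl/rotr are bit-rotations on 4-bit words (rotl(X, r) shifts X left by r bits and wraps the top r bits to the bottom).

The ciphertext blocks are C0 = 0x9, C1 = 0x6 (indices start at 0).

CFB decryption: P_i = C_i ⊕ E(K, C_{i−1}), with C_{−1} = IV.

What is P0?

P0: E(K, 0xA) = 0x0; 0x9 ⊕ 0x0 = 0x9.

P0 = 0x9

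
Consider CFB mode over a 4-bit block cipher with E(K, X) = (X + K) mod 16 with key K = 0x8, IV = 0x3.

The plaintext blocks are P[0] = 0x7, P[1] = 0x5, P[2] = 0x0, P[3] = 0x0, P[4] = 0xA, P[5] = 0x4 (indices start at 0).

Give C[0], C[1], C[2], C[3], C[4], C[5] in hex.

CFB encryption: C_i = P_i ⊕ E(K, C_{i−1}), with C_{−1} = IV.
C[0]: E(K, 0x3) = 0xB; 0x7 ⊕ 0xB = 0xC.
C[1]: E(K, 0xC) = 0x4; 0x5 ⊕ 0x4 = 0x1.
C[2]: E(K, 0x1) = 0x9; 0x0 ⊕ 0x9 = 0x9.
C[3]: E(K, 0x9) = 0x1; 0x0 ⊕ 0x1 = 0x1.
C[4]: E(K, 0x1) = 0x9; 0xA ⊕ 0x9 = 0x3.
C[5]: E(K, 0x3) = 0xB; 0x4 ⊕ 0xB = 0xF.

C[0] = 0xC, C[1] = 0x1, C[2] = 0x9, C[3] = 0x1, C[4] = 0x3, C[5] = 0xF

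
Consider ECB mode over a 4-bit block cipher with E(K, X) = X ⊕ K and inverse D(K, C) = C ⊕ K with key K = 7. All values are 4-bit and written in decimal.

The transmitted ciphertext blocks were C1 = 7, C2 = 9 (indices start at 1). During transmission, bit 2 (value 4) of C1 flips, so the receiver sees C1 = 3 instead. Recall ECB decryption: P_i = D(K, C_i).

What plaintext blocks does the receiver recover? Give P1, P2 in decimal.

Only C1 changed, to 3. In ECB, a change in C_i affects only P_i. Decrypting the received ciphertext:
P1: D(K, 3) = 4.
P2: D(K, 9) = 14.
Blocks that differ from the original plaintext: P1.

P1 = 4, P2 = 14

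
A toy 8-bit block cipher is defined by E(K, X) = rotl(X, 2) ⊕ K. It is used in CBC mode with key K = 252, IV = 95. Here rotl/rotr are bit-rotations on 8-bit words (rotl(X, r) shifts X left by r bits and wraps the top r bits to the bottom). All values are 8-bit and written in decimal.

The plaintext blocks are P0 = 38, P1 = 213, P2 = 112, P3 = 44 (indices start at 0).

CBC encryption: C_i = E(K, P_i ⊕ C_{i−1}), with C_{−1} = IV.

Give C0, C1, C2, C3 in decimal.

C0: P0 ⊕ 95 = 121; E(K, 121) = 25.
C1: P1 ⊕ 25 = 204; E(K, 204) = 207.
C2: P2 ⊕ 207 = 191; E(K, 191) = 2.
C3: P3 ⊕ 2 = 46; E(K, 46) = 68.

C0 = 25, C1 = 207, C2 = 2, C3 = 68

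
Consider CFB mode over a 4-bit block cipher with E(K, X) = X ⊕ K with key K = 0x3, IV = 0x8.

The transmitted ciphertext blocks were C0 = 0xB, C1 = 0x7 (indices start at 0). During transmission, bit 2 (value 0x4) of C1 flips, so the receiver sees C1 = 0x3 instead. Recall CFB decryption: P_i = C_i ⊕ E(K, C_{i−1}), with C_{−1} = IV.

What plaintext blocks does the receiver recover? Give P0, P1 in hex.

P0 = 0x0, P1 = 0xB

Only C1 changed, to 0x3. In CFB, a change in C_i flips the same bit in P_i and garbles P_{i+1}. Decrypting the received ciphertext:
P0: E(K, 0x8) = 0xB; 0xB ⊕ 0xB = 0x0.
P1: E(K, 0xB) = 0x8; 0x3 ⊕ 0x8 = 0xB.
Blocks that differ from the original plaintext: P1.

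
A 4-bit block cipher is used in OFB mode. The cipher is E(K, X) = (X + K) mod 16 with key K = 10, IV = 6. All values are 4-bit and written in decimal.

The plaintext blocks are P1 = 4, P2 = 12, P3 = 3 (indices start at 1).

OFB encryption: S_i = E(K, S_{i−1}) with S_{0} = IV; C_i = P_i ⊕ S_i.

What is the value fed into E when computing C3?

C1: S = E(K, 6) = 0; 4 ⊕ 0 = 4.
C2: S = E(K, 0) = 10; 12 ⊕ 10 = 6.
C3: S = E(K, 10) = 4; 3 ⊕ 4 = 7.
So the input to E for block 3 is 10.

10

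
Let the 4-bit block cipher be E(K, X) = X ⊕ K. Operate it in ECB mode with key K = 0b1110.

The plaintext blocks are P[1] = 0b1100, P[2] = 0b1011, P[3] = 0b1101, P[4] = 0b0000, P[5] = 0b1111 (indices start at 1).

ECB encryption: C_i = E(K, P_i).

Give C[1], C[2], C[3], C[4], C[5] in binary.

C[1] = 0b0010, C[2] = 0b0101, C[3] = 0b0011, C[4] = 0b1110, C[5] = 0b0001

C[1]: E(K, 0b1100) = 0b0010.
C[2]: E(K, 0b1011) = 0b0101.
C[3]: E(K, 0b1101) = 0b0011.
C[4]: E(K, 0b0000) = 0b1110.
C[5]: E(K, 0b1111) = 0b0001.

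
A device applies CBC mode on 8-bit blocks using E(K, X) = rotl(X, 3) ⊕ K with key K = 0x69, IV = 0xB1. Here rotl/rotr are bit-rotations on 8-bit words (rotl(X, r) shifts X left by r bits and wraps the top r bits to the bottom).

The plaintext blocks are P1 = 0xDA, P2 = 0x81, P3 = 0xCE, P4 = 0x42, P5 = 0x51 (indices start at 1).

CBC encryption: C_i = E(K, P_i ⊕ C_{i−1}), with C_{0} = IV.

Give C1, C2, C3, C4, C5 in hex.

C1 = 0x32, C2 = 0xF4, C3 = 0xB8, C4 = 0xBE, C5 = 0x16

C1: P1 ⊕ 0xB1 = 0x6B; E(K, 0x6B) = 0x32.
C2: P2 ⊕ 0x32 = 0xB3; E(K, 0xB3) = 0xF4.
C3: P3 ⊕ 0xF4 = 0x3A; E(K, 0x3A) = 0xB8.
C4: P4 ⊕ 0xB8 = 0xFA; E(K, 0xFA) = 0xBE.
C5: P5 ⊕ 0xBE = 0xEF; E(K, 0xEF) = 0x16.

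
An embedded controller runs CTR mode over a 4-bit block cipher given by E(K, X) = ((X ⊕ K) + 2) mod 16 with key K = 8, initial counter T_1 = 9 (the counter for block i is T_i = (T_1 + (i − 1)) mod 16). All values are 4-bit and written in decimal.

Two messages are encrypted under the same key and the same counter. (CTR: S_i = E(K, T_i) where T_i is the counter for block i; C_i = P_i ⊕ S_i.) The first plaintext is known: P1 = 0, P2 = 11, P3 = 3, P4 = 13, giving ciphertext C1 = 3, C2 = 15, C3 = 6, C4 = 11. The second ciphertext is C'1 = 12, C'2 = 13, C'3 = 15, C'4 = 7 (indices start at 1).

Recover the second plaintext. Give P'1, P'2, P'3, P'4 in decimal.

In CTR with a reused counter, both messages share the same keystream S_i, so C_i ⊕ C'_i = P_i ⊕ P'_i and thus P'_i = P_i ⊕ C_i ⊕ C'_i.
P'1: 0 ⊕ 3 ⊕ 12 = 15.
P'2: 11 ⊕ 15 ⊕ 13 = 9.
P'3: 3 ⊕ 6 ⊕ 15 = 10.
P'4: 13 ⊕ 11 ⊕ 7 = 1.

P'1 = 15, P'2 = 9, P'3 = 10, P'4 = 1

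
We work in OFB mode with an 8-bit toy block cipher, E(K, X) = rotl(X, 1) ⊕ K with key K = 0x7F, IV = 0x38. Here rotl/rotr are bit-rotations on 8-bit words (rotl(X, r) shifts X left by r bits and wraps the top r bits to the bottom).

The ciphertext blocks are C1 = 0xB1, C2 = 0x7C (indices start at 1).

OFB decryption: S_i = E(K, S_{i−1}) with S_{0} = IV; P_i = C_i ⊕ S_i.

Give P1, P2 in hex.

P1: S = E(K, 0x38) = 0x0F; 0xB1 ⊕ 0x0F = 0xBE.
P2: S = E(K, 0x0F) = 0x61; 0x7C ⊕ 0x61 = 0x1D.

P1 = 0xBE, P2 = 0x1D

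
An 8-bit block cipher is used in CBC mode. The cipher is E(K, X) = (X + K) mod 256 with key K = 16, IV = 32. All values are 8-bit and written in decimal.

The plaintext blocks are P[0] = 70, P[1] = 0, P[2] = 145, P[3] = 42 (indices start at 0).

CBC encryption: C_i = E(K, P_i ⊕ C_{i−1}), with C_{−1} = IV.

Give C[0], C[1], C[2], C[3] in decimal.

C[0]: P[0] ⊕ 32 = 102; E(K, 102) = 118.
C[1]: P[1] ⊕ 118 = 118; E(K, 118) = 134.
C[2]: P[2] ⊕ 134 = 23; E(K, 23) = 39.
C[3]: P[3] ⊕ 39 = 13; E(K, 13) = 29.

C[0] = 118, C[1] = 134, C[2] = 39, C[3] = 29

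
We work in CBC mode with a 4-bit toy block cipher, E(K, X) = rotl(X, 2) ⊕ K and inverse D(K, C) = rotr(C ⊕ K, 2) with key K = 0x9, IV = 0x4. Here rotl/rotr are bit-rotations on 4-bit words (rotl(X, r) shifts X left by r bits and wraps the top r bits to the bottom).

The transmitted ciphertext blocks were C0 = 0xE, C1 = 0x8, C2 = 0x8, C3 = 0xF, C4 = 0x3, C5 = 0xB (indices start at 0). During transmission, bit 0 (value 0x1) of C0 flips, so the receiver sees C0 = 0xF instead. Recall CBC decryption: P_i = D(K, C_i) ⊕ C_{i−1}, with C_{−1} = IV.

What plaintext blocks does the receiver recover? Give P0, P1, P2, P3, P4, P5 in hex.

P0 = 0xD, P1 = 0xB, P2 = 0xC, P3 = 0x1, P4 = 0x5, P5 = 0xB

Only C0 changed, to 0xF. In CBC, a change in C_i garbles P_i and flips the same bit in P_{i+1}. Decrypting the received ciphertext:
P0: D(K, 0xF) = 0x9; 0x9 ⊕ 0x4 = 0xD.
P1: D(K, 0x8) = 0x4; 0x4 ⊕ 0xF = 0xB.
P2: D(K, 0x8) = 0x4; 0x4 ⊕ 0x8 = 0xC.
P3: D(K, 0xF) = 0x9; 0x9 ⊕ 0x8 = 0x1.
P4: D(K, 0x3) = 0xA; 0xA ⊕ 0xF = 0x5.
P5: D(K, 0xB) = 0x8; 0x8 ⊕ 0x3 = 0xB.
Blocks that differ from the original plaintext: P0, P1.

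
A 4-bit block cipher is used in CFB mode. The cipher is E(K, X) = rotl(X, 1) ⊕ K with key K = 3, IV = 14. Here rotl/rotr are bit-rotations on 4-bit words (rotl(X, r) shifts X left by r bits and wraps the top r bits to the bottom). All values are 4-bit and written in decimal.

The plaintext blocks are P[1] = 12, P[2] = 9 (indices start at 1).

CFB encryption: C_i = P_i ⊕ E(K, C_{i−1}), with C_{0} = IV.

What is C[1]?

C[1]: E(K, 14) = 14; 12 ⊕ 14 = 2.

C[1] = 2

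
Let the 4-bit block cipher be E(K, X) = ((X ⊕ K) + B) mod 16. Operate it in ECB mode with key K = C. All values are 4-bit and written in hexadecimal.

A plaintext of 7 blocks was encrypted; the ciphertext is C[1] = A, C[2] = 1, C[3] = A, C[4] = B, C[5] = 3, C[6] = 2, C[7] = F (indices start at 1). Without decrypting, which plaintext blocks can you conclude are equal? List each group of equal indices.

P[1] = P[3]

ECB encrypts each block independently with the same key, so equal ciphertext blocks imply equal plaintext blocks.
C[1] = C[3] = A, so P[1] = P[3].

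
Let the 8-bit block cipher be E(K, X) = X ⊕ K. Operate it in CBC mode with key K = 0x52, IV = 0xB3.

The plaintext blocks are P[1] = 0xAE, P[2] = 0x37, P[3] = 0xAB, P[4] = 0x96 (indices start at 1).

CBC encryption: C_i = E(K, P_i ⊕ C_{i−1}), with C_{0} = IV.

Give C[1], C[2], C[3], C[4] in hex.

C[1] = 0x4F, C[2] = 0x2A, C[3] = 0xD3, C[4] = 0x17

C[1]: P[1] ⊕ 0xB3 = 0x1D; E(K, 0x1D) = 0x4F.
C[2]: P[2] ⊕ 0x4F = 0x78; E(K, 0x78) = 0x2A.
C[3]: P[3] ⊕ 0x2A = 0x81; E(K, 0x81) = 0xD3.
C[4]: P[4] ⊕ 0xD3 = 0x45; E(K, 0x45) = 0x17.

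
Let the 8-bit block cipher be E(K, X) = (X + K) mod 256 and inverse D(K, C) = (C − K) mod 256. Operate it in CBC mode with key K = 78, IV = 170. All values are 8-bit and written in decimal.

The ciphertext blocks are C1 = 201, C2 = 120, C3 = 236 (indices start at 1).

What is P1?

P1 = 209

CBC decryption: P_i = D(K, C_i) ⊕ C_{i−1}, with C_{0} = IV.
P1: D(K, 201) = 123; 123 ⊕ 170 = 209.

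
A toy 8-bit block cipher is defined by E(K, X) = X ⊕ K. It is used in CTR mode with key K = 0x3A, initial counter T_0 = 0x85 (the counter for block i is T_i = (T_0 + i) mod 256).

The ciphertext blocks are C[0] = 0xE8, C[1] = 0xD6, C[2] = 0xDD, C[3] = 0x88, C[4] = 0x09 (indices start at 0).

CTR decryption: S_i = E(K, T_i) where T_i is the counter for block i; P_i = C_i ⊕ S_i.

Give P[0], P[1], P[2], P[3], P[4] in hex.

P[0]: T = 0x85, S = E(K, T) = 0xBF; 0xE8 ⊕ 0xBF = 0x57.
P[1]: T = 0x86, S = E(K, T) = 0xBC; 0xD6 ⊕ 0xBC = 0x6A.
P[2]: T = 0x87, S = E(K, T) = 0xBD; 0xDD ⊕ 0xBD = 0x60.
P[3]: T = 0x88, S = E(K, T) = 0xB2; 0x88 ⊕ 0xB2 = 0x3A.
P[4]: T = 0x89, S = E(K, T) = 0xB3; 0x09 ⊕ 0xB3 = 0xBA.

P[0] = 0x57, P[1] = 0x6A, P[2] = 0x60, P[3] = 0x3A, P[4] = 0xBA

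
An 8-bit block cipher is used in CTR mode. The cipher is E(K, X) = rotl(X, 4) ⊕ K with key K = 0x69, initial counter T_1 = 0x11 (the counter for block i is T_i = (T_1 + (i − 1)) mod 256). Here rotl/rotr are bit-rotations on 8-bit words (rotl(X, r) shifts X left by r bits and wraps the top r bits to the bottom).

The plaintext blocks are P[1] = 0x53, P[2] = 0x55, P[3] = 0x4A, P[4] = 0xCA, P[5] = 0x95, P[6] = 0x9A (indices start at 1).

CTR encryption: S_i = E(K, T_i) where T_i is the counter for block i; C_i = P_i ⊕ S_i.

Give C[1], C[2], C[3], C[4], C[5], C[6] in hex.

C[1]: T = 0x11, S = E(K, T) = 0x78; 0x53 ⊕ 0x78 = 0x2B.
C[2]: T = 0x12, S = E(K, T) = 0x48; 0x55 ⊕ 0x48 = 0x1D.
C[3]: T = 0x13, S = E(K, T) = 0x58; 0x4A ⊕ 0x58 = 0x12.
C[4]: T = 0x14, S = E(K, T) = 0x28; 0xCA ⊕ 0x28 = 0xE2.
C[5]: T = 0x15, S = E(K, T) = 0x38; 0x95 ⊕ 0x38 = 0xAD.
C[6]: T = 0x16, S = E(K, T) = 0x08; 0x9A ⊕ 0x08 = 0x92.

C[1] = 0x2B, C[2] = 0x1D, C[3] = 0x12, C[4] = 0xE2, C[5] = 0xAD, C[6] = 0x92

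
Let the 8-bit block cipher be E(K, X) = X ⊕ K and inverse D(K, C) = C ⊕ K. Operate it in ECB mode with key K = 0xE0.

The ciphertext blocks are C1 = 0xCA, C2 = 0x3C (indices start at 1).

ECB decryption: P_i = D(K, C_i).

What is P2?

P2: D(K, 0x3C) = 0xDC.

P2 = 0xDC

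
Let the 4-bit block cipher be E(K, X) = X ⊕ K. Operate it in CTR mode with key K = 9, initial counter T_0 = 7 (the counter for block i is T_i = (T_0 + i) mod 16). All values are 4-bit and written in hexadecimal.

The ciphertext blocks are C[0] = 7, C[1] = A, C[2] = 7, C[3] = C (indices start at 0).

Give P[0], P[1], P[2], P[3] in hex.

CTR decryption: S_i = E(K, T_i) where T_i is the counter for block i; P_i = C_i ⊕ S_i.
P[0]: T = 7, S = E(K, T) = E; 7 ⊕ E = 9.
P[1]: T = 8, S = E(K, T) = 1; A ⊕ 1 = B.
P[2]: T = 9, S = E(K, T) = 0; 7 ⊕ 0 = 7.
P[3]: T = A, S = E(K, T) = 3; C ⊕ 3 = F.

P[0] = 9, P[1] = B, P[2] = 7, P[3] = F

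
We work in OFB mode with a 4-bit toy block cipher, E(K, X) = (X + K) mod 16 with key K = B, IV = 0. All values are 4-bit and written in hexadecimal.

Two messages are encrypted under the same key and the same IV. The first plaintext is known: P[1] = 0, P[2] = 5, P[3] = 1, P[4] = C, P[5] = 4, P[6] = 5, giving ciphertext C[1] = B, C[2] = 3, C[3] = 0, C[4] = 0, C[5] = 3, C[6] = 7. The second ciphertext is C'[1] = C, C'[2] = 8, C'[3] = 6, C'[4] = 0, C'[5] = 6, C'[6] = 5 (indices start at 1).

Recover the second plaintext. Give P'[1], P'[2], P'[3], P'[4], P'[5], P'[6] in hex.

In OFB with a reused IV, both messages share the same keystream S_i, so C_i ⊕ C'_i = P_i ⊕ P'_i and thus P'_i = P_i ⊕ C_i ⊕ C'_i.
P'[1]: 0 ⊕ B ⊕ C = 7.
P'[2]: 5 ⊕ 3 ⊕ 8 = E.
P'[3]: 1 ⊕ 0 ⊕ 6 = 7.
P'[4]: C ⊕ 0 ⊕ 0 = C.
P'[5]: 4 ⊕ 3 ⊕ 6 = 1.
P'[6]: 5 ⊕ 7 ⊕ 5 = 7.

P'[1] = 7, P'[2] = E, P'[3] = 7, P'[4] = C, P'[5] = 1, P'[6] = 7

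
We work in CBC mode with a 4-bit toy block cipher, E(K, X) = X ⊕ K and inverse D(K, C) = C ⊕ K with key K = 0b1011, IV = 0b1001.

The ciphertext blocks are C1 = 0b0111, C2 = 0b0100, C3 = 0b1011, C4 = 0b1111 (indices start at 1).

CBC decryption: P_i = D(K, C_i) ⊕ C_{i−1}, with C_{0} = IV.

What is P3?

P3 = 0b0100

P3: D(K, 0b1011) = 0b0000; 0b0000 ⊕ 0b0100 = 0b0100.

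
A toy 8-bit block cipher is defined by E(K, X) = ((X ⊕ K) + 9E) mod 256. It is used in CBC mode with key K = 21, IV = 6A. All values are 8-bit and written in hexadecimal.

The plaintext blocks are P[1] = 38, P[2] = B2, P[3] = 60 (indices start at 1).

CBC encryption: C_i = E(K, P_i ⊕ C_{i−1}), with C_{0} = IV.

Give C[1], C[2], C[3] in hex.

C[1]: P[1] ⊕ 6A = 52; E(K, 52) = 11.
C[2]: P[2] ⊕ 11 = A3; E(K, A3) = 20.
C[3]: P[3] ⊕ 20 = 40; E(K, 40) = FF.

C[1] = 11, C[2] = 20, C[3] = FF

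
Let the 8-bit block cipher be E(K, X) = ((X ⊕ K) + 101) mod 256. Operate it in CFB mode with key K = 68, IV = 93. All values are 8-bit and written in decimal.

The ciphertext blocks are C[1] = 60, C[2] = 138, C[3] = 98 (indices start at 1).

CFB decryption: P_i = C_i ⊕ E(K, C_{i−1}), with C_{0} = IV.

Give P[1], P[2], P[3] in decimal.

P[1] = 66, P[2] = 87, P[3] = 81

P[1]: E(K, 93) = 126; 60 ⊕ 126 = 66.
P[2]: E(K, 60) = 221; 138 ⊕ 221 = 87.
P[3]: E(K, 138) = 51; 98 ⊕ 51 = 81.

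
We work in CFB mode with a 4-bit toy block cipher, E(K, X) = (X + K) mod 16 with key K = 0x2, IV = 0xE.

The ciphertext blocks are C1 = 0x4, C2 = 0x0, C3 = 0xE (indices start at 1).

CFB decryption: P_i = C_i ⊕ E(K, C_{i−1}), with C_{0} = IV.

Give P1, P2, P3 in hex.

P1: E(K, 0xE) = 0x0; 0x4 ⊕ 0x0 = 0x4.
P2: E(K, 0x4) = 0x6; 0x0 ⊕ 0x6 = 0x6.
P3: E(K, 0x0) = 0x2; 0xE ⊕ 0x2 = 0xC.

P1 = 0x4, P2 = 0x6, P3 = 0xC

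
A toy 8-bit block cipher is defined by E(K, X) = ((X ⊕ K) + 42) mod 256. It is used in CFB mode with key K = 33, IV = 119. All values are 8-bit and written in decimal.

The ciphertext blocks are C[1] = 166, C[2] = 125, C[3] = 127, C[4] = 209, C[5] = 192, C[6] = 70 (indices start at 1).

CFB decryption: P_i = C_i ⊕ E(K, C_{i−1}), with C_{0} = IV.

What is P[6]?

P[6]: E(K, 192) = 11; 70 ⊕ 11 = 77.

P[6] = 77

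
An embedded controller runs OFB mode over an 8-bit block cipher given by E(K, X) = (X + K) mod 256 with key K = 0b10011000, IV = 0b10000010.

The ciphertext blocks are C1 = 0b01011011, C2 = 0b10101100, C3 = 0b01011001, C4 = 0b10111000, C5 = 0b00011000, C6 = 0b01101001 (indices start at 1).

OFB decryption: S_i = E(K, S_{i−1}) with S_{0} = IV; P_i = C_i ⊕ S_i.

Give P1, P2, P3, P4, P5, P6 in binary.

P1 = 0b01000001, P2 = 0b00011110, P3 = 0b00010011, P4 = 0b01011010, P5 = 0b01100010, P6 = 0b01111011

P1: S = E(K, 0b10000010) = 0b00011010; 0b01011011 ⊕ 0b00011010 = 0b01000001.
P2: S = E(K, 0b00011010) = 0b10110010; 0b10101100 ⊕ 0b10110010 = 0b00011110.
P3: S = E(K, 0b10110010) = 0b01001010; 0b01011001 ⊕ 0b01001010 = 0b00010011.
P4: S = E(K, 0b01001010) = 0b11100010; 0b10111000 ⊕ 0b11100010 = 0b01011010.
P5: S = E(K, 0b11100010) = 0b01111010; 0b00011000 ⊕ 0b01111010 = 0b01100010.
P6: S = E(K, 0b01111010) = 0b00010010; 0b01101001 ⊕ 0b00010010 = 0b01111011.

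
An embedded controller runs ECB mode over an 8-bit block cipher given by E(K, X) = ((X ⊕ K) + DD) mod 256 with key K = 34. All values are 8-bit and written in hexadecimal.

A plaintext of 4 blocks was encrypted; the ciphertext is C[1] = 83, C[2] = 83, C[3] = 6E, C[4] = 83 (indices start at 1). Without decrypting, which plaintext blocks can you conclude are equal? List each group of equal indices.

ECB encrypts each block independently with the same key, so equal ciphertext blocks imply equal plaintext blocks.
C[1] = C[2] = C[4] = 83, so P[1] = P[2] = P[4].

P[1] = P[2] = P[4]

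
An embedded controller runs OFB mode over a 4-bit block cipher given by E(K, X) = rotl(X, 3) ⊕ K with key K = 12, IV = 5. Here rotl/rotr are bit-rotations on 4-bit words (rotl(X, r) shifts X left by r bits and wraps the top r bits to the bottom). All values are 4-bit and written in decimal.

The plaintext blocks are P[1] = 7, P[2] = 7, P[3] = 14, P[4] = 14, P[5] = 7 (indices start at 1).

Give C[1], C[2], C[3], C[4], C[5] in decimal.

C[1] = 1, C[2] = 8, C[3] = 13, C[4] = 11, C[5] = 1

OFB encryption: S_i = E(K, S_{i−1}) with S_{0} = IV; C_i = P_i ⊕ S_i.
C[1]: S = E(K, 5) = 6; 7 ⊕ 6 = 1.
C[2]: S = E(K, 6) = 15; 7 ⊕ 15 = 8.
C[3]: S = E(K, 15) = 3; 14 ⊕ 3 = 13.
C[4]: S = E(K, 3) = 5; 14 ⊕ 5 = 11.
C[5]: S = E(K, 5) = 6; 7 ⊕ 6 = 1.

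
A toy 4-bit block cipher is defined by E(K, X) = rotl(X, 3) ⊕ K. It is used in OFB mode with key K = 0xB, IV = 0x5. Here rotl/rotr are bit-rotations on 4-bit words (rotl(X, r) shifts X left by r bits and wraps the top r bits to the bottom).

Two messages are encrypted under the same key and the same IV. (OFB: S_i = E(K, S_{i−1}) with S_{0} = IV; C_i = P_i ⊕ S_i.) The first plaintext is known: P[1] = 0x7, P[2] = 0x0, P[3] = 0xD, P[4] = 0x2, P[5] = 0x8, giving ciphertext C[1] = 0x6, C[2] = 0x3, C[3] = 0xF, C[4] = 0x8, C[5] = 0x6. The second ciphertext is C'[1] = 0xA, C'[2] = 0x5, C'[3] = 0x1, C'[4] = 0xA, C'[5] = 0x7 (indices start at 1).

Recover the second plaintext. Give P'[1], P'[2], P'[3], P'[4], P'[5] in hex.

In OFB with a reused IV, both messages share the same keystream S_i, so C_i ⊕ C'_i = P_i ⊕ P'_i and thus P'_i = P_i ⊕ C_i ⊕ C'_i.
P'[1]: 0x7 ⊕ 0x6 ⊕ 0xA = 0xB.
P'[2]: 0x0 ⊕ 0x3 ⊕ 0x5 = 0x6.
P'[3]: 0xD ⊕ 0xF ⊕ 0x1 = 0x3.
P'[4]: 0x2 ⊕ 0x8 ⊕ 0xA = 0x0.
P'[5]: 0x8 ⊕ 0x6 ⊕ 0x7 = 0x9.

P'[1] = 0xB, P'[2] = 0x6, P'[3] = 0x3, P'[4] = 0x0, P'[5] = 0x9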